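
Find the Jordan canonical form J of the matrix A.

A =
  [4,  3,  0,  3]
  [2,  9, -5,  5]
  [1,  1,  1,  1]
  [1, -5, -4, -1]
J_1(1) ⊕ J_3(4)

The characteristic polynomial is
  det(x·I − A) = x^4 - 13*x^3 + 60*x^2 - 112*x + 64 = (x - 4)^3*(x - 1)

Eigenvalues and multiplicities (the geometric multiplicity of λ is n − rank(A − λI), which equals the number of Jordan blocks for λ):
  λ = 1: algebraic multiplicity = 1, geometric multiplicity = 1
  λ = 4: algebraic multiplicity = 3, geometric multiplicity = 1

Determining the block sizes for each eigenvalue:
  λ = 1: one block (gm = 1), so the single block has size am = 1 → block sizes [1]
  λ = 4: one block (gm = 1), so the single block has size am = 3 → block sizes [3]

Assembling the blocks gives a Jordan form
J =
  [1, 0, 0, 0]
  [0, 4, 1, 0]
  [0, 0, 4, 1]
  [0, 0, 0, 4]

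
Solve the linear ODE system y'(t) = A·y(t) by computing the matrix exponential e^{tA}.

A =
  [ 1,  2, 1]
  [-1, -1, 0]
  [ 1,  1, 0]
e^{tA} =
  [t + 1, t^2/2 + 2*t, t^2/2 + t]
  [-t, -t^2/2 - t + 1, -t^2/2]
  [t, t^2/2 + t, t^2/2 + 1]

Strategy: write A = P · J · P⁻¹ where J is a Jordan canonical form, so e^{tA} = P · e^{tJ} · P⁻¹, and e^{tJ} can be computed block-by-block.

A has Jordan form
J =
  [0, 1, 0]
  [0, 0, 1]
  [0, 0, 0]
(up to reordering of blocks).

Per-block formulas:
  For a 3×3 Jordan block J_3(0): exp(t · J_3(0)) = e^(0t)·(I + t·N + (t^2/2)·N^2), where N is the 3×3 nilpotent shift.

After assembling e^{tJ} and conjugating by P, we get:

e^{tA} =
  [t + 1, t^2/2 + 2*t, t^2/2 + t]
  [-t, -t^2/2 - t + 1, -t^2/2]
  [t, t^2/2 + t, t^2/2 + 1]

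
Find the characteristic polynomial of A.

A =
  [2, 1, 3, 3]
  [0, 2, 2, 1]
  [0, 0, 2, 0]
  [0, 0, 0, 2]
x^4 - 8*x^3 + 24*x^2 - 32*x + 16

Expanding det(x·I − A) (e.g. by cofactor expansion or by noting that A is similar to its Jordan form J, which has the same characteristic polynomial as A) gives
  χ_A(x) = x^4 - 8*x^3 + 24*x^2 - 32*x + 16
which factors as (x - 2)^4. The eigenvalues (with algebraic multiplicities) are λ = 2 with multiplicity 4.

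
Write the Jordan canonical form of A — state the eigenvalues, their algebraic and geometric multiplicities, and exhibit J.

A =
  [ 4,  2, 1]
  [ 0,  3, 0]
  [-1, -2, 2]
J_2(3) ⊕ J_1(3)

The characteristic polynomial is
  det(x·I − A) = x^3 - 9*x^2 + 27*x - 27 = (x - 3)^3

Eigenvalues and multiplicities (the geometric multiplicity of λ is n − rank(A − λI), which equals the number of Jordan blocks for λ):
  λ = 3: algebraic multiplicity = 3, geometric multiplicity = 2

Determining the block sizes for each eigenvalue:
  λ = 3: 2 blocks summing to 3 forces exactly one block of size 2 and the rest size 1 → block sizes [2, 1]

Assembling the blocks gives a Jordan form
J =
  [3, 1, 0]
  [0, 3, 0]
  [0, 0, 3]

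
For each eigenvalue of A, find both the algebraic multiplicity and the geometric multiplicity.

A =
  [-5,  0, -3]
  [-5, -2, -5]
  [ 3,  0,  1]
λ = -2: alg = 3, geom = 2

Step 1 — factor the characteristic polynomial to read off the algebraic multiplicities:
  χ_A(x) = (x + 2)^3

Step 2 — compute geometric multiplicities via the rank-nullity identity g(λ) = n − rank(A − λI):
  rank(A − (-2)·I) = 1, so dim ker(A − (-2)·I) = n − 1 = 2

Summary:
  λ = -2: algebraic multiplicity = 3, geometric multiplicity = 2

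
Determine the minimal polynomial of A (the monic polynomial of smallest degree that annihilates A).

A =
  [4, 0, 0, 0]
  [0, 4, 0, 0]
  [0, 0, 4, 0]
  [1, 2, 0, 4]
x^2 - 8*x + 16

The characteristic polynomial is χ_A(x) = (x - 4)^4, so the eigenvalues are known. The minimal polynomial is
  m_A(x) = Π_λ (x − λ)^{k_λ}
where k_λ is the size of the *largest* Jordan block for λ (equivalently, the smallest k with (A − λI)^k v = 0 for every generalised eigenvector v of λ).

  λ = 4: largest Jordan block has size 2, contributing (x − 4)^2

So m_A(x) = (x - 4)^2 = x^2 - 8*x + 16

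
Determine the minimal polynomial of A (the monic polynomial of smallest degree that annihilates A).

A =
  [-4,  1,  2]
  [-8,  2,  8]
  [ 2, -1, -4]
x^2 + 4*x + 4

The characteristic polynomial is χ_A(x) = (x + 2)^3, so the eigenvalues are known. The minimal polynomial is
  m_A(x) = Π_λ (x − λ)^{k_λ}
where k_λ is the size of the *largest* Jordan block for λ (equivalently, the smallest k with (A − λI)^k v = 0 for every generalised eigenvector v of λ).

  λ = -2: largest Jordan block has size 2, contributing (x + 2)^2

So m_A(x) = (x + 2)^2 = x^2 + 4*x + 4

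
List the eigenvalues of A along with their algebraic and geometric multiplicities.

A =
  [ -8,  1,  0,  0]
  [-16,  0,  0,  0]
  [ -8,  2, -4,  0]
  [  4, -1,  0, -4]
λ = -4: alg = 4, geom = 3

Step 1 — factor the characteristic polynomial to read off the algebraic multiplicities:
  χ_A(x) = (x + 4)^4

Step 2 — compute geometric multiplicities via the rank-nullity identity g(λ) = n − rank(A − λI):
  rank(A − (-4)·I) = 1, so dim ker(A − (-4)·I) = n − 1 = 3

Summary:
  λ = -4: algebraic multiplicity = 4, geometric multiplicity = 3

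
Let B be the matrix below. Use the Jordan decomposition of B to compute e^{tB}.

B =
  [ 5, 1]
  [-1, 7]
e^{tB} =
  [-t*exp(6*t) + exp(6*t), t*exp(6*t)]
  [-t*exp(6*t), t*exp(6*t) + exp(6*t)]

Strategy: write B = P · J · P⁻¹ where J is a Jordan canonical form, so e^{tB} = P · e^{tJ} · P⁻¹, and e^{tJ} can be computed block-by-block.

B has Jordan form
J =
  [6, 1]
  [0, 6]
(up to reordering of blocks).

Per-block formulas:
  For a 2×2 Jordan block J_2(6): exp(t · J_2(6)) = e^(6t)·(I + t·N), where N is the 2×2 nilpotent shift.

After assembling e^{tJ} and conjugating by P, we get:

e^{tB} =
  [-t*exp(6*t) + exp(6*t), t*exp(6*t)]
  [-t*exp(6*t), t*exp(6*t) + exp(6*t)]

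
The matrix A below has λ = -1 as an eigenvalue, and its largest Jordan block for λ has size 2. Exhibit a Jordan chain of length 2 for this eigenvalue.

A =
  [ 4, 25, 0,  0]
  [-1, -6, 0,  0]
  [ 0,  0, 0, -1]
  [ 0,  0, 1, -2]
A Jordan chain for λ = -1 of length 2:
v_1 = (5, -1, 0, 0)ᵀ
v_2 = (1, 0, 0, 0)ᵀ

Let N = A − (-1)·I. We want v_2 with N^2 v_2 = 0 but N^1 v_2 ≠ 0; then v_{j-1} := N · v_j for j = 2, …, 2.

Pick v_2 = (1, 0, 0, 0)ᵀ.
Then v_1 = N · v_2 = (5, -1, 0, 0)ᵀ.

Sanity check: (A − (-1)·I) v_1 = (0, 0, 0, 0)ᵀ = 0. ✓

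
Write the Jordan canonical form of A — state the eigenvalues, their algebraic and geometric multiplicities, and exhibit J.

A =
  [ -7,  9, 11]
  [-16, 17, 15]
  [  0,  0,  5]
J_3(5)

The characteristic polynomial is
  det(x·I − A) = x^3 - 15*x^2 + 75*x - 125 = (x - 5)^3

Eigenvalues and multiplicities (the geometric multiplicity of λ is n − rank(A − λI), which equals the number of Jordan blocks for λ):
  λ = 5: algebraic multiplicity = 3, geometric multiplicity = 1

Determining the block sizes for each eigenvalue:
  λ = 5: one block (gm = 1), so the single block has size am = 3 → block sizes [3]

Assembling the blocks gives a Jordan form
J =
  [5, 1, 0]
  [0, 5, 1]
  [0, 0, 5]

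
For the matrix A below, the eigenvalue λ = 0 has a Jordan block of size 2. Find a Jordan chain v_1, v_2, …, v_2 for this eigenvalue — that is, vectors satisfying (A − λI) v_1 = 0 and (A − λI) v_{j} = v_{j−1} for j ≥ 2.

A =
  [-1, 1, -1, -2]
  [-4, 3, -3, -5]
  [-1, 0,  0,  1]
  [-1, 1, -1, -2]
A Jordan chain for λ = 0 of length 2:
v_1 = (-1, -4, -1, -1)ᵀ
v_2 = (1, 0, 0, 0)ᵀ

Let N = A − (0)·I. We want v_2 with N^2 v_2 = 0 but N^1 v_2 ≠ 0; then v_{j-1} := N · v_j for j = 2, …, 2.

Pick v_2 = (1, 0, 0, 0)ᵀ.
Then v_1 = N · v_2 = (-1, -4, -1, -1)ᵀ.

Sanity check: (A − (0)·I) v_1 = (0, 0, 0, 0)ᵀ = 0. ✓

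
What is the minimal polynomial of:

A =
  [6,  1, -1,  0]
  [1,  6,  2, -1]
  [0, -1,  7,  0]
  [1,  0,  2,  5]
x^3 - 18*x^2 + 108*x - 216

The characteristic polynomial is χ_A(x) = (x - 6)^4, so the eigenvalues are known. The minimal polynomial is
  m_A(x) = Π_λ (x − λ)^{k_λ}
where k_λ is the size of the *largest* Jordan block for λ (equivalently, the smallest k with (A − λI)^k v = 0 for every generalised eigenvector v of λ).

  λ = 6: largest Jordan block has size 3, contributing (x − 6)^3

So m_A(x) = (x - 6)^3 = x^3 - 18*x^2 + 108*x - 216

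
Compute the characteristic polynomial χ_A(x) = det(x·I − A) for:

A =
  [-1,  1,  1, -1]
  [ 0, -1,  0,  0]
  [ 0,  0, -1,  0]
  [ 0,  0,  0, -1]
x^4 + 4*x^3 + 6*x^2 + 4*x + 1

Expanding det(x·I − A) (e.g. by cofactor expansion or by noting that A is similar to its Jordan form J, which has the same characteristic polynomial as A) gives
  χ_A(x) = x^4 + 4*x^3 + 6*x^2 + 4*x + 1
which factors as (x + 1)^4. The eigenvalues (with algebraic multiplicities) are λ = -1 with multiplicity 4.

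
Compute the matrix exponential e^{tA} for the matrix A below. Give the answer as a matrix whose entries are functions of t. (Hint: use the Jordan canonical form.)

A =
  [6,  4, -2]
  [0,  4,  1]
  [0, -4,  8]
e^{tA} =
  [exp(6*t), 4*t*exp(6*t), -2*t*exp(6*t)]
  [0, -2*t*exp(6*t) + exp(6*t), t*exp(6*t)]
  [0, -4*t*exp(6*t), 2*t*exp(6*t) + exp(6*t)]

Strategy: write A = P · J · P⁻¹ where J is a Jordan canonical form, so e^{tA} = P · e^{tJ} · P⁻¹, and e^{tJ} can be computed block-by-block.

A has Jordan form
J =
  [6, 1, 0]
  [0, 6, 0]
  [0, 0, 6]
(up to reordering of blocks).

Per-block formulas:
  For a 1×1 block at λ = 6: exp(t · [6]) = [e^(6t)].
  For a 2×2 Jordan block J_2(6): exp(t · J_2(6)) = e^(6t)·(I + t·N), where N is the 2×2 nilpotent shift.

After assembling e^{tJ} and conjugating by P, we get:

e^{tA} =
  [exp(6*t), 4*t*exp(6*t), -2*t*exp(6*t)]
  [0, -2*t*exp(6*t) + exp(6*t), t*exp(6*t)]
  [0, -4*t*exp(6*t), 2*t*exp(6*t) + exp(6*t)]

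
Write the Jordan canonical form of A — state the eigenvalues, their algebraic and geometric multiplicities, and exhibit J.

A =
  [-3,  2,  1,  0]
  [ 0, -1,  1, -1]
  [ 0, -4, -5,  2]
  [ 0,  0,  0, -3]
J_2(-3) ⊕ J_2(-3)

The characteristic polynomial is
  det(x·I − A) = x^4 + 12*x^3 + 54*x^2 + 108*x + 81 = (x + 3)^4

Eigenvalues and multiplicities (the geometric multiplicity of λ is n − rank(A − λI), which equals the number of Jordan blocks for λ):
  λ = -3: algebraic multiplicity = 4, geometric multiplicity = 2

Determining the block sizes for each eigenvalue:
  λ = -3: with am = 4 and gm = 2, the partition is not yet determined (e.g. several partitions of 4 into 2 parts exist). Let N = A − (-3)·I. Computing rank(N^1) = 2, rank(N^2) = 0; the number of blocks of size ≥ j is rank(N^{j−1}) − rank(N^j), giving [2, 2]. So we have 2 block(s) of size 2 → block sizes [2, 2]

Assembling the blocks gives a Jordan form
J =
  [-3,  1,  0,  0]
  [ 0, -3,  0,  0]
  [ 0,  0, -3,  1]
  [ 0,  0,  0, -3]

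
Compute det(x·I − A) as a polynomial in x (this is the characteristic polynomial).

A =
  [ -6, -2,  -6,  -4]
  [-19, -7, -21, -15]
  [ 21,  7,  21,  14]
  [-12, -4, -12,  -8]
x^4

Expanding det(x·I − A) (e.g. by cofactor expansion or by noting that A is similar to its Jordan form J, which has the same characteristic polynomial as A) gives
  χ_A(x) = x^4
which factors as x^4. The eigenvalues (with algebraic multiplicities) are λ = 0 with multiplicity 4.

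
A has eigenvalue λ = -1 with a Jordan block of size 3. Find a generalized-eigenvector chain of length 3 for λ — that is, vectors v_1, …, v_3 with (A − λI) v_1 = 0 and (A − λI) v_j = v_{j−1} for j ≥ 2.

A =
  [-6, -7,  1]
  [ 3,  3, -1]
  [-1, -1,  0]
A Jordan chain for λ = -1 of length 3:
v_1 = (3, -2, 1)ᵀ
v_2 = (-5, 3, -1)ᵀ
v_3 = (1, 0, 0)ᵀ

Let N = A − (-1)·I. We want v_3 with N^3 v_3 = 0 but N^2 v_3 ≠ 0; then v_{j-1} := N · v_j for j = 3, …, 2.

Pick v_3 = (1, 0, 0)ᵀ.
Then v_2 = N · v_3 = (-5, 3, -1)ᵀ.
Then v_1 = N · v_2 = (3, -2, 1)ᵀ.

Sanity check: (A − (-1)·I) v_1 = (0, 0, 0)ᵀ = 0. ✓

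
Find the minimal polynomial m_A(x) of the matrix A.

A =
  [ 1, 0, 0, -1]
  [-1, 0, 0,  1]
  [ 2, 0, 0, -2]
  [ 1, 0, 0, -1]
x^2

The characteristic polynomial is χ_A(x) = x^4, so the eigenvalues are known. The minimal polynomial is
  m_A(x) = Π_λ (x − λ)^{k_λ}
where k_λ is the size of the *largest* Jordan block for λ (equivalently, the smallest k with (A − λI)^k v = 0 for every generalised eigenvector v of λ).

  λ = 0: largest Jordan block has size 2, contributing (x − 0)^2

So m_A(x) = x^2 = x^2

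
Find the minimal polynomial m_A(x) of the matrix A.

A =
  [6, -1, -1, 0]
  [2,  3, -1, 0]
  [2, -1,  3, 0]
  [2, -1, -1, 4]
x^2 - 8*x + 16

The characteristic polynomial is χ_A(x) = (x - 4)^4, so the eigenvalues are known. The minimal polynomial is
  m_A(x) = Π_λ (x − λ)^{k_λ}
where k_λ is the size of the *largest* Jordan block for λ (equivalently, the smallest k with (A − λI)^k v = 0 for every generalised eigenvector v of λ).

  λ = 4: largest Jordan block has size 2, contributing (x − 4)^2

So m_A(x) = (x - 4)^2 = x^2 - 8*x + 16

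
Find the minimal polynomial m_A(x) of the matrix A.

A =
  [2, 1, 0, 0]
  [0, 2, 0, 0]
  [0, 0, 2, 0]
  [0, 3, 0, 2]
x^2 - 4*x + 4

The characteristic polynomial is χ_A(x) = (x - 2)^4, so the eigenvalues are known. The minimal polynomial is
  m_A(x) = Π_λ (x − λ)^{k_λ}
where k_λ is the size of the *largest* Jordan block for λ (equivalently, the smallest k with (A − λI)^k v = 0 for every generalised eigenvector v of λ).

  λ = 2: largest Jordan block has size 2, contributing (x − 2)^2

So m_A(x) = (x - 2)^2 = x^2 - 4*x + 4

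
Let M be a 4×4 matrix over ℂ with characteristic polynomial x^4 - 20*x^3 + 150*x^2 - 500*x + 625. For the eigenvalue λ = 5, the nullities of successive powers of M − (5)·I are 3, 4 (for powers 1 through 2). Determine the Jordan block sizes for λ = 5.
Block sizes for λ = 5: [2, 1, 1]

From the dimensions of kernels of powers, the number of Jordan blocks of size at least j is d_j − d_{j−1} where d_j = dim ker(N^j) (with d_0 = 0). Computing the differences gives [3, 1].
The number of blocks of size exactly k is (#blocks of size ≥ k) − (#blocks of size ≥ k + 1), so the partition is: 2 block(s) of size 1, 1 block(s) of size 2.
In nonincreasing order the block sizes are [2, 1, 1].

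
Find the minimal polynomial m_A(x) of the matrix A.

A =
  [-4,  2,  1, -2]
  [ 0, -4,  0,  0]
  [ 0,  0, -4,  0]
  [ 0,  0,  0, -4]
x^2 + 8*x + 16

The characteristic polynomial is χ_A(x) = (x + 4)^4, so the eigenvalues are known. The minimal polynomial is
  m_A(x) = Π_λ (x − λ)^{k_λ}
where k_λ is the size of the *largest* Jordan block for λ (equivalently, the smallest k with (A − λI)^k v = 0 for every generalised eigenvector v of λ).

  λ = -4: largest Jordan block has size 2, contributing (x + 4)^2

So m_A(x) = (x + 4)^2 = x^2 + 8*x + 16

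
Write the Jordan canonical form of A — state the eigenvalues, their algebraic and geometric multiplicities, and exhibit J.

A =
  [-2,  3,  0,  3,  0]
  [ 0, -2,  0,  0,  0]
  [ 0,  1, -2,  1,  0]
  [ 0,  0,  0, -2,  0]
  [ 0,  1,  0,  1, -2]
J_2(-2) ⊕ J_1(-2) ⊕ J_1(-2) ⊕ J_1(-2)

The characteristic polynomial is
  det(x·I − A) = x^5 + 10*x^4 + 40*x^3 + 80*x^2 + 80*x + 32 = (x + 2)^5

Eigenvalues and multiplicities (the geometric multiplicity of λ is n − rank(A − λI), which equals the number of Jordan blocks for λ):
  λ = -2: algebraic multiplicity = 5, geometric multiplicity = 4

Determining the block sizes for each eigenvalue:
  λ = -2: 4 blocks summing to 5 forces exactly one block of size 2 and the rest size 1 → block sizes [2, 1, 1, 1]

Assembling the blocks gives a Jordan form
J =
  [-2,  1,  0,  0,  0]
  [ 0, -2,  0,  0,  0]
  [ 0,  0, -2,  0,  0]
  [ 0,  0,  0, -2,  0]
  [ 0,  0,  0,  0, -2]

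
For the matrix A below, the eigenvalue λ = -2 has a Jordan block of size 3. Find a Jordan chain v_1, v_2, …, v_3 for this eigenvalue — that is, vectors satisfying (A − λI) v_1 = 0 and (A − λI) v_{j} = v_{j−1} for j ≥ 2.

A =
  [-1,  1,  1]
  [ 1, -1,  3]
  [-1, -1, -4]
A Jordan chain for λ = -2 of length 3:
v_1 = (1, -1, 0)ᵀ
v_2 = (1, 1, -1)ᵀ
v_3 = (1, 0, 0)ᵀ

Let N = A − (-2)·I. We want v_3 with N^3 v_3 = 0 but N^2 v_3 ≠ 0; then v_{j-1} := N · v_j for j = 3, …, 2.

Pick v_3 = (1, 0, 0)ᵀ.
Then v_2 = N · v_3 = (1, 1, -1)ᵀ.
Then v_1 = N · v_2 = (1, -1, 0)ᵀ.

Sanity check: (A − (-2)·I) v_1 = (0, 0, 0)ᵀ = 0. ✓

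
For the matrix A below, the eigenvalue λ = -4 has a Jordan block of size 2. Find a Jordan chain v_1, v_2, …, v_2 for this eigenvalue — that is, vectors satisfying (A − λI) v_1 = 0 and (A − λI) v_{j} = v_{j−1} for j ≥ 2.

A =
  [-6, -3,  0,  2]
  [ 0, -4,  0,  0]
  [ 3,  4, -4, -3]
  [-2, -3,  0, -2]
A Jordan chain for λ = -4 of length 2:
v_1 = (-2, 0, 3, -2)ᵀ
v_2 = (1, 0, 0, 0)ᵀ

Let N = A − (-4)·I. We want v_2 with N^2 v_2 = 0 but N^1 v_2 ≠ 0; then v_{j-1} := N · v_j for j = 2, …, 2.

Pick v_2 = (1, 0, 0, 0)ᵀ.
Then v_1 = N · v_2 = (-2, 0, 3, -2)ᵀ.

Sanity check: (A − (-4)·I) v_1 = (0, 0, 0, 0)ᵀ = 0. ✓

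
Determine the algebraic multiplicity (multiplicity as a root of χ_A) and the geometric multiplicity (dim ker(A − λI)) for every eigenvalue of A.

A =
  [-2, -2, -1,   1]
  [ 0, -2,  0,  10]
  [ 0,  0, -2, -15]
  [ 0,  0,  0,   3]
λ = -2: alg = 3, geom = 2; λ = 3: alg = 1, geom = 1

Step 1 — factor the characteristic polynomial to read off the algebraic multiplicities:
  χ_A(x) = (x - 3)*(x + 2)^3

Step 2 — compute geometric multiplicities via the rank-nullity identity g(λ) = n − rank(A − λI):
  rank(A − (-2)·I) = 2, so dim ker(A − (-2)·I) = n − 2 = 2
  rank(A − (3)·I) = 3, so dim ker(A − (3)·I) = n − 3 = 1

Summary:
  λ = -2: algebraic multiplicity = 3, geometric multiplicity = 2
  λ = 3: algebraic multiplicity = 1, geometric multiplicity = 1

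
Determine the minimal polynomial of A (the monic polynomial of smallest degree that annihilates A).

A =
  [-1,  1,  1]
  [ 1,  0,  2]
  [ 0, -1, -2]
x^3 + 3*x^2 + 3*x + 1

The characteristic polynomial is χ_A(x) = (x + 1)^3, so the eigenvalues are known. The minimal polynomial is
  m_A(x) = Π_λ (x − λ)^{k_λ}
where k_λ is the size of the *largest* Jordan block for λ (equivalently, the smallest k with (A − λI)^k v = 0 for every generalised eigenvector v of λ).

  λ = -1: largest Jordan block has size 3, contributing (x + 1)^3

So m_A(x) = (x + 1)^3 = x^3 + 3*x^2 + 3*x + 1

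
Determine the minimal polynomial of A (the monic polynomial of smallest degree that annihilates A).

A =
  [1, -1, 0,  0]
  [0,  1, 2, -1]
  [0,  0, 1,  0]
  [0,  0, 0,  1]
x^3 - 3*x^2 + 3*x - 1

The characteristic polynomial is χ_A(x) = (x - 1)^4, so the eigenvalues are known. The minimal polynomial is
  m_A(x) = Π_λ (x − λ)^{k_λ}
where k_λ is the size of the *largest* Jordan block for λ (equivalently, the smallest k with (A − λI)^k v = 0 for every generalised eigenvector v of λ).

  λ = 1: largest Jordan block has size 3, contributing (x − 1)^3

So m_A(x) = (x - 1)^3 = x^3 - 3*x^2 + 3*x - 1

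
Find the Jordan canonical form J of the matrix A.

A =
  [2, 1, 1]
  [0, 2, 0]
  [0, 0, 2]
J_2(2) ⊕ J_1(2)

The characteristic polynomial is
  det(x·I − A) = x^3 - 6*x^2 + 12*x - 8 = (x - 2)^3

Eigenvalues and multiplicities (the geometric multiplicity of λ is n − rank(A − λI), which equals the number of Jordan blocks for λ):
  λ = 2: algebraic multiplicity = 3, geometric multiplicity = 2

Determining the block sizes for each eigenvalue:
  λ = 2: 2 blocks summing to 3 forces exactly one block of size 2 and the rest size 1 → block sizes [2, 1]

Assembling the blocks gives a Jordan form
J =
  [2, 1, 0]
  [0, 2, 0]
  [0, 0, 2]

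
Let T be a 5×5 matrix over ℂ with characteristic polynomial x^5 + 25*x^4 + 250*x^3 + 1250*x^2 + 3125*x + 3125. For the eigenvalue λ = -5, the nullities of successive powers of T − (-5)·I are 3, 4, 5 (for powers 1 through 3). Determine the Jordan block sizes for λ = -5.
Block sizes for λ = -5: [3, 1, 1]

From the dimensions of kernels of powers, the number of Jordan blocks of size at least j is d_j − d_{j−1} where d_j = dim ker(N^j) (with d_0 = 0). Computing the differences gives [3, 1, 1].
The number of blocks of size exactly k is (#blocks of size ≥ k) − (#blocks of size ≥ k + 1), so the partition is: 2 block(s) of size 1, 1 block(s) of size 3.
In nonincreasing order the block sizes are [3, 1, 1].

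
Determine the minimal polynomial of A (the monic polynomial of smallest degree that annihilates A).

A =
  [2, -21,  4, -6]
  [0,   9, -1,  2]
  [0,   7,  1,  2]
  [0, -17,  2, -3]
x^4 - 9*x^3 + 30*x^2 - 44*x + 24

The characteristic polynomial is χ_A(x) = (x - 3)*(x - 2)^3, so the eigenvalues are known. The minimal polynomial is
  m_A(x) = Π_λ (x − λ)^{k_λ}
where k_λ is the size of the *largest* Jordan block for λ (equivalently, the smallest k with (A − λI)^k v = 0 for every generalised eigenvector v of λ).

  λ = 2: largest Jordan block has size 3, contributing (x − 2)^3
  λ = 3: largest Jordan block has size 1, contributing (x − 3)

So m_A(x) = (x - 3)*(x - 2)^3 = x^4 - 9*x^3 + 30*x^2 - 44*x + 24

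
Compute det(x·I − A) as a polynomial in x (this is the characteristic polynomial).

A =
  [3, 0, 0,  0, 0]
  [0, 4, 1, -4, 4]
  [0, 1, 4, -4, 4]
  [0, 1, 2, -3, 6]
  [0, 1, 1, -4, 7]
x^5 - 15*x^4 + 90*x^3 - 270*x^2 + 405*x - 243

Expanding det(x·I − A) (e.g. by cofactor expansion or by noting that A is similar to its Jordan form J, which has the same characteristic polynomial as A) gives
  χ_A(x) = x^5 - 15*x^4 + 90*x^3 - 270*x^2 + 405*x - 243
which factors as (x - 3)^5. The eigenvalues (with algebraic multiplicities) are λ = 3 with multiplicity 5.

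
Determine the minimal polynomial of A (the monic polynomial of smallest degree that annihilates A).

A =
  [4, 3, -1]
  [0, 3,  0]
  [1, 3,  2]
x^2 - 6*x + 9

The characteristic polynomial is χ_A(x) = (x - 3)^3, so the eigenvalues are known. The minimal polynomial is
  m_A(x) = Π_λ (x − λ)^{k_λ}
where k_λ is the size of the *largest* Jordan block for λ (equivalently, the smallest k with (A − λI)^k v = 0 for every generalised eigenvector v of λ).

  λ = 3: largest Jordan block has size 2, contributing (x − 3)^2

So m_A(x) = (x - 3)^2 = x^2 - 6*x + 9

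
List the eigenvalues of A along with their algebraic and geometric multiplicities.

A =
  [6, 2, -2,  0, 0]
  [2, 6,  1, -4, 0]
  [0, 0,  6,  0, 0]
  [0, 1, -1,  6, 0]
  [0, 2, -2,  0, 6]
λ = 6: alg = 5, geom = 3

Step 1 — factor the characteristic polynomial to read off the algebraic multiplicities:
  χ_A(x) = (x - 6)^5

Step 2 — compute geometric multiplicities via the rank-nullity identity g(λ) = n − rank(A − λI):
  rank(A − (6)·I) = 2, so dim ker(A − (6)·I) = n − 2 = 3

Summary:
  λ = 6: algebraic multiplicity = 5, geometric multiplicity = 3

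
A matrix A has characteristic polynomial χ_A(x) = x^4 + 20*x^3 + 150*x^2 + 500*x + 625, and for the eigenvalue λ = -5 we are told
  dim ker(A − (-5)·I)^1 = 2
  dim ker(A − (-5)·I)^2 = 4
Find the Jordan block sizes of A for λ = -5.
Block sizes for λ = -5: [2, 2]

From the dimensions of kernels of powers, the number of Jordan blocks of size at least j is d_j − d_{j−1} where d_j = dim ker(N^j) (with d_0 = 0). Computing the differences gives [2, 2].
The number of blocks of size exactly k is (#blocks of size ≥ k) − (#blocks of size ≥ k + 1), so the partition is: 2 block(s) of size 2.
In nonincreasing order the block sizes are [2, 2].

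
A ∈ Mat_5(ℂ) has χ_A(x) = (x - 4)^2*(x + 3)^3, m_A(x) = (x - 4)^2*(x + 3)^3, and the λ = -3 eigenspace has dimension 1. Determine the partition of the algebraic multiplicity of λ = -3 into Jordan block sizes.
Block sizes for λ = -3: [3]

Step 1 — from the characteristic polynomial, algebraic multiplicity of λ = -3 is 3. From dim ker(A − (-3)·I) = 1, there are exactly 1 Jordan blocks for λ = -3.
Step 2 — from the minimal polynomial, the factor (x + 3)^3 tells us the largest block for λ = -3 has size 3.
Step 3 — with total size 3, 1 blocks, and largest block 3, the block sizes (in nonincreasing order) are [3].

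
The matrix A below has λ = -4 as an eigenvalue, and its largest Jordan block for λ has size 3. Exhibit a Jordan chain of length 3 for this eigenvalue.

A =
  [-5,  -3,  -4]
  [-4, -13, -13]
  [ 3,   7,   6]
A Jordan chain for λ = -4 of length 3:
v_1 = (1, 1, -1)ᵀ
v_2 = (-1, -4, 3)ᵀ
v_3 = (1, 0, 0)ᵀ

Let N = A − (-4)·I. We want v_3 with N^3 v_3 = 0 but N^2 v_3 ≠ 0; then v_{j-1} := N · v_j for j = 3, …, 2.

Pick v_3 = (1, 0, 0)ᵀ.
Then v_2 = N · v_3 = (-1, -4, 3)ᵀ.
Then v_1 = N · v_2 = (1, 1, -1)ᵀ.

Sanity check: (A − (-4)·I) v_1 = (0, 0, 0)ᵀ = 0. ✓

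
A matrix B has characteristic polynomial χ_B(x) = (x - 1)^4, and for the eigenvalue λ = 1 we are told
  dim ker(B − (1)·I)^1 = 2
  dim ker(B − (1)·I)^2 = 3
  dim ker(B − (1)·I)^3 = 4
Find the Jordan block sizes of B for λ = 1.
Block sizes for λ = 1: [3, 1]

From the dimensions of kernels of powers, the number of Jordan blocks of size at least j is d_j − d_{j−1} where d_j = dim ker(N^j) (with d_0 = 0). Computing the differences gives [2, 1, 1].
The number of blocks of size exactly k is (#blocks of size ≥ k) − (#blocks of size ≥ k + 1), so the partition is: 1 block(s) of size 1, 1 block(s) of size 3.
In nonincreasing order the block sizes are [3, 1].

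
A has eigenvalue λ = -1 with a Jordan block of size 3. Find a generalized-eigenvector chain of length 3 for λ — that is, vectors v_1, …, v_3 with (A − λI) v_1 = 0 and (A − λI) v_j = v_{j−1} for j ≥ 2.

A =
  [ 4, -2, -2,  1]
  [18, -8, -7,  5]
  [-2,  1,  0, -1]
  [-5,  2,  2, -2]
A Jordan chain for λ = -1 of length 3:
v_1 = (0, 1, -1, 0)ᵀ
v_2 = (-1, -3, 1, 1)ᵀ
v_3 = (1, 3, 0, 0)ᵀ

Let N = A − (-1)·I. We want v_3 with N^3 v_3 = 0 but N^2 v_3 ≠ 0; then v_{j-1} := N · v_j for j = 3, …, 2.

Pick v_3 = (1, 3, 0, 0)ᵀ.
Then v_2 = N · v_3 = (-1, -3, 1, 1)ᵀ.
Then v_1 = N · v_2 = (0, 1, -1, 0)ᵀ.

Sanity check: (A − (-1)·I) v_1 = (0, 0, 0, 0)ᵀ = 0. ✓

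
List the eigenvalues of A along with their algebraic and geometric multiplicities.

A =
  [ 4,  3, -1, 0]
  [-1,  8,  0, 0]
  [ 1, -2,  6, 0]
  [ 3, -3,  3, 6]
λ = 6: alg = 4, geom = 2

Step 1 — factor the characteristic polynomial to read off the algebraic multiplicities:
  χ_A(x) = (x - 6)^4

Step 2 — compute geometric multiplicities via the rank-nullity identity g(λ) = n − rank(A − λI):
  rank(A − (6)·I) = 2, so dim ker(A − (6)·I) = n − 2 = 2

Summary:
  λ = 6: algebraic multiplicity = 4, geometric multiplicity = 2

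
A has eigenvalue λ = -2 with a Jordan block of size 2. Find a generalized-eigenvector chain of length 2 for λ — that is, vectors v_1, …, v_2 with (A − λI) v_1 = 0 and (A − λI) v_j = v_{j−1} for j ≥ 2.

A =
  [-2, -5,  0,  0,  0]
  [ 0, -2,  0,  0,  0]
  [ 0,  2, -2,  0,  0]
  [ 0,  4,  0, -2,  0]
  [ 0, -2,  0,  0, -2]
A Jordan chain for λ = -2 of length 2:
v_1 = (-5, 0, 2, 4, -2)ᵀ
v_2 = (0, 1, 0, 0, 0)ᵀ

Let N = A − (-2)·I. We want v_2 with N^2 v_2 = 0 but N^1 v_2 ≠ 0; then v_{j-1} := N · v_j for j = 2, …, 2.

Pick v_2 = (0, 1, 0, 0, 0)ᵀ.
Then v_1 = N · v_2 = (-5, 0, 2, 4, -2)ᵀ.

Sanity check: (A − (-2)·I) v_1 = (0, 0, 0, 0, 0)ᵀ = 0. ✓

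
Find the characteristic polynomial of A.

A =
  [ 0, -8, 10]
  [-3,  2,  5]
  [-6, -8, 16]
x^3 - 18*x^2 + 108*x - 216

Expanding det(x·I − A) (e.g. by cofactor expansion or by noting that A is similar to its Jordan form J, which has the same characteristic polynomial as A) gives
  χ_A(x) = x^3 - 18*x^2 + 108*x - 216
which factors as (x - 6)^3. The eigenvalues (with algebraic multiplicities) are λ = 6 with multiplicity 3.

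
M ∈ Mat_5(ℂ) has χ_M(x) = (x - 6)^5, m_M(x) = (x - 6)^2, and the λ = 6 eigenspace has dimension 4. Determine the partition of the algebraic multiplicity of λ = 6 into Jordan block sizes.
Block sizes for λ = 6: [2, 1, 1, 1]

Step 1 — from the characteristic polynomial, algebraic multiplicity of λ = 6 is 5. From dim ker(M − (6)·I) = 4, there are exactly 4 Jordan blocks for λ = 6.
Step 2 — from the minimal polynomial, the factor (x − 6)^2 tells us the largest block for λ = 6 has size 2.
Step 3 — with total size 5, 4 blocks, and largest block 2, the block sizes (in nonincreasing order) are [2, 1, 1, 1].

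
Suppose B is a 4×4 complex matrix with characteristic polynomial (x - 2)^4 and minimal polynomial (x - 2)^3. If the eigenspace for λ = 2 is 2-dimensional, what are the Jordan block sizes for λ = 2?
Block sizes for λ = 2: [3, 1]

Step 1 — from the characteristic polynomial, algebraic multiplicity of λ = 2 is 4. From dim ker(B − (2)·I) = 2, there are exactly 2 Jordan blocks for λ = 2.
Step 2 — from the minimal polynomial, the factor (x − 2)^3 tells us the largest block for λ = 2 has size 3.
Step 3 — with total size 4, 2 blocks, and largest block 3, the block sizes (in nonincreasing order) are [3, 1].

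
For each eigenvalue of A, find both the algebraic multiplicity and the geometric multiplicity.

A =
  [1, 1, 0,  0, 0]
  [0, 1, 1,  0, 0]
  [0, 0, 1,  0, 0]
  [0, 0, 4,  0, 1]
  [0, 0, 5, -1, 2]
λ = 1: alg = 5, geom = 2

Step 1 — factor the characteristic polynomial to read off the algebraic multiplicities:
  χ_A(x) = (x - 1)^5

Step 2 — compute geometric multiplicities via the rank-nullity identity g(λ) = n − rank(A − λI):
  rank(A − (1)·I) = 3, so dim ker(A − (1)·I) = n − 3 = 2

Summary:
  λ = 1: algebraic multiplicity = 5, geometric multiplicity = 2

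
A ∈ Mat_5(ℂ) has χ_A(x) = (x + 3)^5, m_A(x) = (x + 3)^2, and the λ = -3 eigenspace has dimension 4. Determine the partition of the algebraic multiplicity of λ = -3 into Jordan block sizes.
Block sizes for λ = -3: [2, 1, 1, 1]

Step 1 — from the characteristic polynomial, algebraic multiplicity of λ = -3 is 5. From dim ker(A − (-3)·I) = 4, there are exactly 4 Jordan blocks for λ = -3.
Step 2 — from the minimal polynomial, the factor (x + 3)^2 tells us the largest block for λ = -3 has size 2.
Step 3 — with total size 5, 4 blocks, and largest block 2, the block sizes (in nonincreasing order) are [2, 1, 1, 1].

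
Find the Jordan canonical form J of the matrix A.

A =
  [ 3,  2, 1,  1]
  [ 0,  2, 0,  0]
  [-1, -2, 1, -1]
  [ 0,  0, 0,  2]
J_2(2) ⊕ J_1(2) ⊕ J_1(2)

The characteristic polynomial is
  det(x·I − A) = x^4 - 8*x^3 + 24*x^2 - 32*x + 16 = (x - 2)^4

Eigenvalues and multiplicities (the geometric multiplicity of λ is n − rank(A − λI), which equals the number of Jordan blocks for λ):
  λ = 2: algebraic multiplicity = 4, geometric multiplicity = 3

Determining the block sizes for each eigenvalue:
  λ = 2: 3 blocks summing to 4 forces exactly one block of size 2 and the rest size 1 → block sizes [2, 1, 1]

Assembling the blocks gives a Jordan form
J =
  [2, 1, 0, 0]
  [0, 2, 0, 0]
  [0, 0, 2, 0]
  [0, 0, 0, 2]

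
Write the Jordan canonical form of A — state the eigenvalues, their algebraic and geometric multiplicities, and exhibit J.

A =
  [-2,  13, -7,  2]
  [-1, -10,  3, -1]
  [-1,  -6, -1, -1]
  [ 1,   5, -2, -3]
J_2(-4) ⊕ J_2(-4)

The characteristic polynomial is
  det(x·I − A) = x^4 + 16*x^3 + 96*x^2 + 256*x + 256 = (x + 4)^4

Eigenvalues and multiplicities (the geometric multiplicity of λ is n − rank(A − λI), which equals the number of Jordan blocks for λ):
  λ = -4: algebraic multiplicity = 4, geometric multiplicity = 2

Determining the block sizes for each eigenvalue:
  λ = -4: with am = 4 and gm = 2, the partition is not yet determined (e.g. several partitions of 4 into 2 parts exist). Let N = A − (-4)·I. Computing rank(N^1) = 2, rank(N^2) = 0; the number of blocks of size ≥ j is rank(N^{j−1}) − rank(N^j), giving [2, 2]. So we have 2 block(s) of size 2 → block sizes [2, 2]

Assembling the blocks gives a Jordan form
J =
  [-4,  1,  0,  0]
  [ 0, -4,  0,  0]
  [ 0,  0, -4,  1]
  [ 0,  0,  0, -4]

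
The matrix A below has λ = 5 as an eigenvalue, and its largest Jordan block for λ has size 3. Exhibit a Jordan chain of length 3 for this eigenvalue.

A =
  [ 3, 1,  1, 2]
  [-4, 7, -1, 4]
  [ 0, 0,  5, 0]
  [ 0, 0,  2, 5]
A Jordan chain for λ = 5 of length 3:
v_1 = (1, 2, 0, 0)ᵀ
v_2 = (1, -1, 0, 2)ᵀ
v_3 = (0, 0, 1, 0)ᵀ

Let N = A − (5)·I. We want v_3 with N^3 v_3 = 0 but N^2 v_3 ≠ 0; then v_{j-1} := N · v_j for j = 3, …, 2.

Pick v_3 = (0, 0, 1, 0)ᵀ.
Then v_2 = N · v_3 = (1, -1, 0, 2)ᵀ.
Then v_1 = N · v_2 = (1, 2, 0, 0)ᵀ.

Sanity check: (A − (5)·I) v_1 = (0, 0, 0, 0)ᵀ = 0. ✓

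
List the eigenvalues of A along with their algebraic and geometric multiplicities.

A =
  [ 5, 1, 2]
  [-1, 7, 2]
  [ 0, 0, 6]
λ = 6: alg = 3, geom = 2

Step 1 — factor the characteristic polynomial to read off the algebraic multiplicities:
  χ_A(x) = (x - 6)^3

Step 2 — compute geometric multiplicities via the rank-nullity identity g(λ) = n − rank(A − λI):
  rank(A − (6)·I) = 1, so dim ker(A − (6)·I) = n − 1 = 2

Summary:
  λ = 6: algebraic multiplicity = 3, geometric multiplicity = 2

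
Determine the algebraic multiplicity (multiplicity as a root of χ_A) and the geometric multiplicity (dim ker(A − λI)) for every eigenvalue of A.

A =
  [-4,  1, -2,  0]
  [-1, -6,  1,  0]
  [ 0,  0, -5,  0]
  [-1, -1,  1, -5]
λ = -5: alg = 4, geom = 2

Step 1 — factor the characteristic polynomial to read off the algebraic multiplicities:
  χ_A(x) = (x + 5)^4

Step 2 — compute geometric multiplicities via the rank-nullity identity g(λ) = n − rank(A − λI):
  rank(A − (-5)·I) = 2, so dim ker(A − (-5)·I) = n − 2 = 2

Summary:
  λ = -5: algebraic multiplicity = 4, geometric multiplicity = 2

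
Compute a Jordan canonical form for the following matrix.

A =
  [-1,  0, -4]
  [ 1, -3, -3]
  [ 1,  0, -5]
J_3(-3)

The characteristic polynomial is
  det(x·I − A) = x^3 + 9*x^2 + 27*x + 27 = (x + 3)^3

Eigenvalues and multiplicities (the geometric multiplicity of λ is n − rank(A − λI), which equals the number of Jordan blocks for λ):
  λ = -3: algebraic multiplicity = 3, geometric multiplicity = 1

Determining the block sizes for each eigenvalue:
  λ = -3: one block (gm = 1), so the single block has size am = 3 → block sizes [3]

Assembling the blocks gives a Jordan form
J =
  [-3,  1,  0]
  [ 0, -3,  1]
  [ 0,  0, -3]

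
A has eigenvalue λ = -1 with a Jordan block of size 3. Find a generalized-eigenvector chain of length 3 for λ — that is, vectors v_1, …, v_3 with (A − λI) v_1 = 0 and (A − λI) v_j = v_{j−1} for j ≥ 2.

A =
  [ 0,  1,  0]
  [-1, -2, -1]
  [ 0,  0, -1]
A Jordan chain for λ = -1 of length 3:
v_1 = (-1, 1, 0)ᵀ
v_2 = (0, -1, 0)ᵀ
v_3 = (0, 0, 1)ᵀ

Let N = A − (-1)·I. We want v_3 with N^3 v_3 = 0 but N^2 v_3 ≠ 0; then v_{j-1} := N · v_j for j = 3, …, 2.

Pick v_3 = (0, 0, 1)ᵀ.
Then v_2 = N · v_3 = (0, -1, 0)ᵀ.
Then v_1 = N · v_2 = (-1, 1, 0)ᵀ.

Sanity check: (A − (-1)·I) v_1 = (0, 0, 0)ᵀ = 0. ✓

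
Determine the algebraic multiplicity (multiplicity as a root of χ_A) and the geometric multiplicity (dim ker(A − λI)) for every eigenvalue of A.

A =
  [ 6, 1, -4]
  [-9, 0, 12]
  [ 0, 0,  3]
λ = 3: alg = 3, geom = 2

Step 1 — factor the characteristic polynomial to read off the algebraic multiplicities:
  χ_A(x) = (x - 3)^3

Step 2 — compute geometric multiplicities via the rank-nullity identity g(λ) = n − rank(A − λI):
  rank(A − (3)·I) = 1, so dim ker(A − (3)·I) = n − 1 = 2

Summary:
  λ = 3: algebraic multiplicity = 3, geometric multiplicity = 2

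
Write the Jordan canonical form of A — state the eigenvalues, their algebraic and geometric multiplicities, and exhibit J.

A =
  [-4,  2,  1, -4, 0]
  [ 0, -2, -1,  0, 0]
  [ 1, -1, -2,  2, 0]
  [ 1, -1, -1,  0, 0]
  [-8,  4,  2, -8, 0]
J_3(-2) ⊕ J_1(-2) ⊕ J_1(0)

The characteristic polynomial is
  det(x·I − A) = x^5 + 8*x^4 + 24*x^3 + 32*x^2 + 16*x = x*(x + 2)^4

Eigenvalues and multiplicities (the geometric multiplicity of λ is n − rank(A − λI), which equals the number of Jordan blocks for λ):
  λ = -2: algebraic multiplicity = 4, geometric multiplicity = 2
  λ = 0: algebraic multiplicity = 1, geometric multiplicity = 1

Determining the block sizes for each eigenvalue:
  λ = -2: with am = 4 and gm = 2, the partition is not yet determined (e.g. several partitions of 4 into 2 parts exist). Let N = A − (-2)·I. Computing rank(N^1) = 3, rank(N^2) = 2, rank(N^3) = 1; the number of blocks of size ≥ j is rank(N^{j−1}) − rank(N^j), giving [2, 1, 1]. So we have 1 block(s) of size 3, 1 block(s) of size 1 → block sizes [3, 1]
  λ = 0: one block (gm = 1), so the single block has size am = 1 → block sizes [1]

Assembling the blocks gives a Jordan form
J =
  [-2,  1,  0,  0, 0]
  [ 0, -2,  1,  0, 0]
  [ 0,  0, -2,  0, 0]
  [ 0,  0,  0, -2, 0]
  [ 0,  0,  0,  0, 0]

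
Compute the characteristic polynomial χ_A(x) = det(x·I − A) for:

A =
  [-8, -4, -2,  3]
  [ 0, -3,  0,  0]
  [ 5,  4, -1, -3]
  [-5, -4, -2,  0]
x^4 + 12*x^3 + 54*x^2 + 108*x + 81

Expanding det(x·I − A) (e.g. by cofactor expansion or by noting that A is similar to its Jordan form J, which has the same characteristic polynomial as A) gives
  χ_A(x) = x^4 + 12*x^3 + 54*x^2 + 108*x + 81
which factors as (x + 3)^4. The eigenvalues (with algebraic multiplicities) are λ = -3 with multiplicity 4.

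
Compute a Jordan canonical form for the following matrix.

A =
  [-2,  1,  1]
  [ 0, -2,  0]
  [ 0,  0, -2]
J_2(-2) ⊕ J_1(-2)

The characteristic polynomial is
  det(x·I − A) = x^3 + 6*x^2 + 12*x + 8 = (x + 2)^3

Eigenvalues and multiplicities (the geometric multiplicity of λ is n − rank(A − λI), which equals the number of Jordan blocks for λ):
  λ = -2: algebraic multiplicity = 3, geometric multiplicity = 2

Determining the block sizes for each eigenvalue:
  λ = -2: 2 blocks summing to 3 forces exactly one block of size 2 and the rest size 1 → block sizes [2, 1]

Assembling the blocks gives a Jordan form
J =
  [-2,  1,  0]
  [ 0, -2,  0]
  [ 0,  0, -2]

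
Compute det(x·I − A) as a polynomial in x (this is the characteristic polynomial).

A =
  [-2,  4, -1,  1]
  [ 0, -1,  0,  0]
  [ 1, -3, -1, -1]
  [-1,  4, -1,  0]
x^4 + 4*x^3 + 6*x^2 + 4*x + 1

Expanding det(x·I − A) (e.g. by cofactor expansion or by noting that A is similar to its Jordan form J, which has the same characteristic polynomial as A) gives
  χ_A(x) = x^4 + 4*x^3 + 6*x^2 + 4*x + 1
which factors as (x + 1)^4. The eigenvalues (with algebraic multiplicities) are λ = -1 with multiplicity 4.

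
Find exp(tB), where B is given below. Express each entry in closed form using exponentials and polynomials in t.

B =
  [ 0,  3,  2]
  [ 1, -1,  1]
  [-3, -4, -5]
e^{tB} =
  [t^2*exp(-2*t)/2 + 2*t*exp(-2*t) + exp(-2*t), t^2*exp(-2*t)/2 + 3*t*exp(-2*t), t^2*exp(-2*t)/2 + 2*t*exp(-2*t)]
  [t*exp(-2*t), t*exp(-2*t) + exp(-2*t), t*exp(-2*t)]
  [-t^2*exp(-2*t)/2 - 3*t*exp(-2*t), -t^2*exp(-2*t)/2 - 4*t*exp(-2*t), -t^2*exp(-2*t)/2 - 3*t*exp(-2*t) + exp(-2*t)]

Strategy: write B = P · J · P⁻¹ where J is a Jordan canonical form, so e^{tB} = P · e^{tJ} · P⁻¹, and e^{tJ} can be computed block-by-block.

B has Jordan form
J =
  [-2,  1,  0]
  [ 0, -2,  1]
  [ 0,  0, -2]
(up to reordering of blocks).

Per-block formulas:
  For a 3×3 Jordan block J_3(-2): exp(t · J_3(-2)) = e^(-2t)·(I + t·N + (t^2/2)·N^2), where N is the 3×3 nilpotent shift.

After assembling e^{tJ} and conjugating by P, we get:

e^{tB} =
  [t^2*exp(-2*t)/2 + 2*t*exp(-2*t) + exp(-2*t), t^2*exp(-2*t)/2 + 3*t*exp(-2*t), t^2*exp(-2*t)/2 + 2*t*exp(-2*t)]
  [t*exp(-2*t), t*exp(-2*t) + exp(-2*t), t*exp(-2*t)]
  [-t^2*exp(-2*t)/2 - 3*t*exp(-2*t), -t^2*exp(-2*t)/2 - 4*t*exp(-2*t), -t^2*exp(-2*t)/2 - 3*t*exp(-2*t) + exp(-2*t)]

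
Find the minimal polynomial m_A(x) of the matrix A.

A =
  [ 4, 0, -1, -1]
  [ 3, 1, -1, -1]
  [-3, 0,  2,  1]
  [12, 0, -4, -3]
x^2 - 2*x + 1

The characteristic polynomial is χ_A(x) = (x - 1)^4, so the eigenvalues are known. The minimal polynomial is
  m_A(x) = Π_λ (x − λ)^{k_λ}
where k_λ is the size of the *largest* Jordan block for λ (equivalently, the smallest k with (A − λI)^k v = 0 for every generalised eigenvector v of λ).

  λ = 1: largest Jordan block has size 2, contributing (x − 1)^2

So m_A(x) = (x - 1)^2 = x^2 - 2*x + 1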